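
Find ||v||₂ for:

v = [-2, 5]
5.385

||v||₂ = √((-2)² + (5)²) = √29 = 5.385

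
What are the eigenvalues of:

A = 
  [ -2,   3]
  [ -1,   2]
λ = 1, -1

tr(A) = 0, det(A) = -1
Characteristic polynomial: λ² - tr(A)λ + det(A) = λ² - 1
λ² - 1 = (λ + 1)(λ - 1)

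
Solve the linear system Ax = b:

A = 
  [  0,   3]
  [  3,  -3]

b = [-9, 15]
Row reduce the augmented matrix [A|b]:
Swap R1 ↔ R2
REF = 
  [  3,  -3,  15]
  [  0,   3,  -9]

Back-substitution:
x₂ = (-9) / 3 = -3
x₁ = (15 - (-3)(-3)) / 3 = 2

x = [2, -3]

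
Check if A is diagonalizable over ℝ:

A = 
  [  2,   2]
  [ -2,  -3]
Yes

tr(A) = -1, det(A) = -2
Characteristic polynomial: λ² - tr(A)λ + det(A) = λ² + λ - 2
λ² + λ - 2 = (λ + 2)(λ - 1)
Eigenvalues: 1, -2
λ=-2: alg. mult. = 1, geom. mult. = 2 - rank(A - (-2)I) = 2 - 1 = 1
λ=1: alg. mult. = 1, geom. mult. = 2 - rank(A - (1)I) = 2 - 1 = 1
Sum of geometric multiplicities equals n, so A has n independent eigenvectors.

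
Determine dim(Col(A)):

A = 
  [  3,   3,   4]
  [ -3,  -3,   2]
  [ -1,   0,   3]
Row reduce:
R2 → R2 + (1)·R1
R3 → R3 + (1/3)·R1
Swap R2 ↔ R3
REF = 
  [   3,    3,    4]
  [   0,    1, 13/3]
  [   0,    0,    6]
Pivot columns: 1, 2, 3 → 3 pivots.
dim(Col(A)) = number of pivot columns = 3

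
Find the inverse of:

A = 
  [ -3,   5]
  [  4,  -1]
det(A) = (-3)(-1) - (5)(4) = -17
For a 2×2 matrix, A⁻¹ = (1/det(A)) · [[d, -b], [-c, a]]
    = (-1/17) · [[-1, -5], [-4, -3]]

A⁻¹ = 
  [1/17, 5/17]
  [4/17, 3/17]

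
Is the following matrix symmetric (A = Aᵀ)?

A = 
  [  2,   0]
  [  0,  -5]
Yes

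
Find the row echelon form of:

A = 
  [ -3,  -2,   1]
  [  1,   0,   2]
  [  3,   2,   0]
Row operations:
R2 → R2 + (1/3)·R1
R3 → R3 + (1)·R1

Resulting echelon form:
REF = 
  [  -3,   -2,    1]
  [   0, -2/3,  7/3]
  [   0,    0,    1]

Rank = 3 (number of non-zero pivot rows).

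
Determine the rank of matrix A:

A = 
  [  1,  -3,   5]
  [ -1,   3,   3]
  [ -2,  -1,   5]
Row reduce:
R2 → R2 + (1)·R1
R3 → R3 + (2)·R1
Swap R2 ↔ R3
REF = 
  [  1,  -3,   5]
  [  0,  -7,  15]
  [  0,   0,   8]
Pivot columns: 1, 2, 3 → 3 pivots.

rank(A) = 3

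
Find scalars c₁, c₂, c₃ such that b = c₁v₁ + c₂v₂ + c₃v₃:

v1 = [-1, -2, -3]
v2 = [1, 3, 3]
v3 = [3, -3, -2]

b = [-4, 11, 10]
c1 = -1, c2 = 1, c3 = -2

b = -1·v1 + 1·v2 + -2·v3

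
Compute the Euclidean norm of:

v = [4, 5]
6.403

||v||₂ = √((4)² + (5)²) = √41 = 6.403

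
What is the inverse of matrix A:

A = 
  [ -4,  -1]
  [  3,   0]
det(A) = (-4)(0) - (-1)(3) = 3
For a 2×2 matrix, A⁻¹ = (1/det(A)) · [[d, -b], [-c, a]]
    = (1/3) · [[0, 1], [-3, -4]]

A⁻¹ = 
  [   0,  1/3]
  [  -1, -4/3]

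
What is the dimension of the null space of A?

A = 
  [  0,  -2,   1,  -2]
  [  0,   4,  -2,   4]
nullity(A) = 3

Row reduce:
R2 → R2 + (2)·R1
REF = 
  [  0,  -2,   1,  -2]
  [  0,   0,   0,   0]
Pivot columns: 2 → 1 pivot.
rank(A) = 1, so nullity(A) = 4 - 1 = 3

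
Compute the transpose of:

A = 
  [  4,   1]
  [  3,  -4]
Aᵀ = 
  [  4,   3]
  [  1,  -4]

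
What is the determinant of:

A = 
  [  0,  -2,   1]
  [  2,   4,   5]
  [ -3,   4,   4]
66

Cofactor expansion along row 1:
det(A) = (0)·((4)(4) - (5)(4)) - (-2)·((2)(4) - (5)(-3)) + (1)·((2)(4) - (4)(-3))
  = (0)(-4) - (-2)(23) + (1)(20)
  = 66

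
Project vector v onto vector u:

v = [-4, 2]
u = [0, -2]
v·u = (-4)(0) + (2)(-2) = -4
u·u = (0)² + (-2)² = 4
proj_u(v) = (v·u / u·u) × u = (-4/4) × u = (-1) × u

proj_u(v) = [0, 2]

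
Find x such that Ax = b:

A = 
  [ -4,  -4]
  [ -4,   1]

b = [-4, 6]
x = [-1, 2]

Row reduce the augmented matrix [A|b]:
R2 → R2 - (1)·R1
REF = 
  [ -4,  -4,  -4]
  [  0,   5,  10]

Back-substitution:
x₂ = 10 / 5 = 2
x₁ = (-4 - (-4)(2)) / (-4) = -1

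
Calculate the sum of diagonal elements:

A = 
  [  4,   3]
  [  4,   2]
6

tr(A) = 4 + 2 = 6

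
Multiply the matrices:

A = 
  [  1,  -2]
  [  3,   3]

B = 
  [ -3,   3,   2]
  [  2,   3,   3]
A is 2×2 and B is 2×3, so AB is 2×3. Each entry is (row of A)·(column of B):
AB[1,1] = (1)(-3) + (-2)(2) = -7
AB[1,2] = (1)(3) + (-2)(3) = -3
AB[1,3] = (1)(2) + (-2)(3) = -4
AB[2,1] = (3)(-3) + (3)(2) = -3
AB[2,2] = (3)(3) + (3)(3) = 18
AB[2,3] = (3)(2) + (3)(3) = 15

AB = 
  [ -7,  -3,  -4]
  [ -3,  18,  15]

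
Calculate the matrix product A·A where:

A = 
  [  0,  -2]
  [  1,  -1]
A² = A·A:
A²[1,1] = (0)(0) + (-2)(1) = -2
A²[1,2] = (0)(-2) + (-2)(-1) = 2
A²[2,1] = (1)(0) + (-1)(1) = -1
A²[2,2] = (1)(-2) + (-1)(-1) = -1
A² = 
  [ -2,   2]
  [ -1,  -1]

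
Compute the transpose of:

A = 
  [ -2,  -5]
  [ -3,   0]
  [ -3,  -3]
Aᵀ = 
  [ -2,  -3,  -3]
  [ -5,   0,  -3]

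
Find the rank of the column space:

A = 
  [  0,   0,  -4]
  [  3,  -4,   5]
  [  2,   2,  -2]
dim(Col(A)) = 3

Row reduce:
Swap R1 ↔ R2
R3 → R3 - (2/3)·R1
Swap R2 ↔ R3
REF = 
  [    3,    -4,     5]
  [    0,  14/3, -16/3]
  [    0,     0,    -4]
Pivot columns: 1, 2, 3 → 3 pivots.
dim(Col(A)) = number of pivot columns = 3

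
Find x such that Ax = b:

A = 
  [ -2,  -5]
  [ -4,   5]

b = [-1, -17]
x = [3, -1]

Row reduce the augmented matrix [A|b]:
R2 → R2 - (2)·R1
REF = 
  [ -2,  -5,  -1]
  [  0,  15, -15]

Back-substitution:
x₂ = (-15) / 15 = -1
x₁ = (-1 - (-5)(-1)) / (-2) = 3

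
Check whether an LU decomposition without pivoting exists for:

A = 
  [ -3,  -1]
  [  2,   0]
Yes.
A[1,1] = -3 ≠ 0, so Gaussian elimination proceeds without a row swap: multiplier ℓ₂₁ = (2)/(-3) = -2/3, and U[2,2] = 0 - (-2/3)(-1) = -2/3.
L = 
  [   1,    0]
  [-2/3,    1]
U = 
  [  -3,   -1]
  [   0, -2/3]
Check row 2 of LU: [(-2/3)(-3), (-2/3)(-1) + (-2/3)] = [2, 0] = row 2 of A ✓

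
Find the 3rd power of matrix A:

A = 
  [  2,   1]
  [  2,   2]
A² = A·A:
A²[1,1] = (2)(2) + (1)(2) = 6
A²[1,2] = (2)(1) + (1)(2) = 4
A²[2,1] = (2)(2) + (2)(2) = 8
A²[2,2] = (2)(1) + (2)(2) = 6
A² = 
  [  6,   4]
  [  8,   6]

A^3 = A^2·A:
A^3[1,1] = (6)(2) + (4)(2) = 20
A^3[1,2] = (6)(1) + (4)(2) = 14
A^3[2,1] = (8)(2) + (6)(2) = 28
A^3[2,2] = (8)(1) + (6)(2) = 20
A^3 = 
  [ 20,  14]
  [ 28,  20]

Therefore
A^3 = 
  [ 20,  14]
  [ 28,  20]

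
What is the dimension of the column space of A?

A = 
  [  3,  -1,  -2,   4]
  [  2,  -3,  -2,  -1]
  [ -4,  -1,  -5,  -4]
dim(Col(A)) = 3

Row reduce:
R2 → R2 - (2/3)·R1
R3 → R3 + (4/3)·R1
R3 → R3 - (1)·R2
REF = 
  [    3,    -1,    -2,     4]
  [    0,  -7/3,  -2/3, -11/3]
  [    0,     0,    -7,     5]
Pivot columns: 1, 2, 3 → 3 pivots.
dim(Col(A)) = number of pivot columns = 3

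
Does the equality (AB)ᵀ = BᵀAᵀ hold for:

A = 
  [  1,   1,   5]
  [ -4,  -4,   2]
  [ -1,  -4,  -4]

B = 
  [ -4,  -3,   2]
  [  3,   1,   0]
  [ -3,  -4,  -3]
Yes

(AB)ᵀ = 
  [-16,  -2,   4]
  [-22,   0,  15]
  [-13, -14,  10]

BᵀAᵀ = 
  [-16,  -2,   4]
  [-22,   0,  15]
  [-13, -14,  10]

Both sides are equal — this is the standard identity (AB)ᵀ = BᵀAᵀ, which holds for all A, B.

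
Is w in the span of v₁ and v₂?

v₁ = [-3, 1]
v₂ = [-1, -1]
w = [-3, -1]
Yes

Form the augmented matrix and row-reduce:
[v₁|v₂|w] = 
  [ -3,  -1,  -3]
  [  1,  -1,  -1]
R2 → R2 + (1/3)·R1
REF = 
  [  -3,   -1,   -3]
  [   0, -4/3,   -2]

No row of the form [0 0 | nonzero], so the system is consistent. Back-substitution gives c₁ = 1/2, c₂ = 3/2: w = (1/2)·v₁ + (3/2)·v₂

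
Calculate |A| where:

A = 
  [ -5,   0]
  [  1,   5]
-25

For a 2×2 matrix, det = ad - bc = (-5)(5) - (0)(1) = -25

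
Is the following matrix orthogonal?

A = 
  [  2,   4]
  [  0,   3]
No

AᵀA = 
  [  4,   8]
  [  8,  25]
≠ I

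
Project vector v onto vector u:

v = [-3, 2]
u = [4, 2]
v·u = (-3)(4) + (2)(2) = -8
u·u = (4)² + (2)² = 20
proj_u(v) = (v·u / u·u) × u = (-8/20) × u = (-2/5) × u

proj_u(v) = [-8/5, -4/5]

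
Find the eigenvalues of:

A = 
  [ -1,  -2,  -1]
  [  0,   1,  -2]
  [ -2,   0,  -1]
λ = -3, 1 + i√2, 1 - i√2  (≈ -3, 1 + 1.414i, 1 - 1.414i)

Characteristic polynomial: det(λI - A) = λ³ + λ² - 3λ + 9
Testing integer divisors of the constant term: p(-3) = 0, so (λ + 3) is a factor:
p(λ) = (λ + 3)(λ² - 2λ + 3)
λ² - 2λ + 3 = 0  ⇒  λ = (2 ± √((-2)² - 4·(3)))/2 = (2 ± √(-8))/2
  = 1 + i√2,  1 - i√2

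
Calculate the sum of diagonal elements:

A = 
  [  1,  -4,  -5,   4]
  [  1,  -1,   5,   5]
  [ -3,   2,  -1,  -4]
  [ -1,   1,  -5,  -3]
-4

tr(A) = 1 + -1 + -1 + -3 = -4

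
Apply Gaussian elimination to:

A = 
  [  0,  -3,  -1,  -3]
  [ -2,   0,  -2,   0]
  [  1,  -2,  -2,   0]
Row operations:
Swap R1 ↔ R2
R3 → R3 + (1/2)·R1
R3 → R3 - (2/3)·R2

Resulting echelon form:
REF = 
  [  -2,    0,   -2,    0]
  [   0,   -3,   -1,   -3]
  [   0,    0, -7/3,    2]

Rank = 3 (number of non-zero pivot rows).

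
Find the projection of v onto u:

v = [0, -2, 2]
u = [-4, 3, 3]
proj_u(v) = [0, 0, 0]

v·u = (0)(-4) + (-2)(3) + (2)(3) = 0
u·u = (-4)² + (3)² + (3)² = 34
proj_u(v) = (v·u / u·u) × u = (0/34) × u = (0) × u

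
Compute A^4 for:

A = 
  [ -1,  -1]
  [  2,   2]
A² = A·A:
A²[1,1] = (-1)(-1) + (-1)(2) = -1
A²[1,2] = (-1)(-1) + (-1)(2) = -1
A²[2,1] = (2)(-1) + (2)(2) = 2
A²[2,2] = (2)(-1) + (2)(2) = 2
A² = 
  [ -1,  -1]
  [  2,   2]

A^3 = A^2·A:
A^3[1,1] = (-1)(-1) + (-1)(2) = -1
A^3[1,2] = (-1)(-1) + (-1)(2) = -1
A^3[2,1] = (2)(-1) + (2)(2) = 2
A^3[2,2] = (2)(-1) + (2)(2) = 2
A^3 = 
  [ -1,  -1]
  [  2,   2]

A^4 = A^3·A:
A^4[1,1] = (-1)(-1) + (-1)(2) = -1
A^4[1,2] = (-1)(-1) + (-1)(2) = -1
A^4[2,1] = (2)(-1) + (2)(2) = 2
A^4[2,2] = (2)(-1) + (2)(2) = 2
A^4 = 
  [ -1,  -1]
  [  2,   2]

Therefore
A^4 = 
  [ -1,  -1]
  [  2,   2]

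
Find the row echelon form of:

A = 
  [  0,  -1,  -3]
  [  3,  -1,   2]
Row operations:
Swap R1 ↔ R2

Resulting echelon form:
REF = 
  [  3,  -1,   2]
  [  0,  -1,  -3]

Rank = 2 (number of non-zero pivot rows).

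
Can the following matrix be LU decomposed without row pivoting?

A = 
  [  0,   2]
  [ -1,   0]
No.
A[1,1] = 0 but A[2,1] = -1 ≠ 0. Any LU with L unit lower triangular has (LU)[1,1] = U[1,1] and (LU)[2,1] = L[2,1]·U[1,1]; matching A forces U[1,1] = 0, which then forces (LU)[2,1] = 0 ≠ -1. A row swap (pivoting) is required.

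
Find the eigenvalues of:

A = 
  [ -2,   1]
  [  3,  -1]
tr(A) = -3, det(A) = -1
Characteristic polynomial: λ² - tr(A)λ + det(A) = λ² + 3λ - 1
λ² + 3λ - 1 = 0  ⇒  λ = (-3 ± √((3)² - 4·(-1)))/2 = (-3 ± √(13))/2
  = (-3 + √13)/2,  (-3 - √13)/2

λ = (-3 + √13)/2, (-3 - √13)/2  (≈ 0.3028, -3.303)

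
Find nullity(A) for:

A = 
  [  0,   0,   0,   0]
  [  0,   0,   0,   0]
nullity(A) = 4

Row reduce:
(no row operations needed)
REF = 
  [  0,   0,   0,   0]
  [  0,   0,   0,   0]
Pivot columns: none → 0 pivots.
rank(A) = 0, so nullity(A) = 4 - 0 = 4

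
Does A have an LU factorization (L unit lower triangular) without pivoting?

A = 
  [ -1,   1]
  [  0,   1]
Yes.
A[1,1] = -1 ≠ 0, so Gaussian elimination proceeds without a row swap: multiplier ℓ₂₁ = (0)/(-1) = 0, and U[2,2] = 1 - (0)(1) = 1.
L = 
  [  1,   0]
  [  0,   1]
U = 
  [ -1,   1]
  [  0,   1]
Check row 2 of LU: [(0)(-1), (0)(1) + 1] = [0, 1] = row 2 of A ✓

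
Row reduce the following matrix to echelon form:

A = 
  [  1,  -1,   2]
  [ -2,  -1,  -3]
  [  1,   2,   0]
Row operations:
R2 → R2 + (2)·R1
R3 → R3 - (1)·R1
R3 → R3 + (1)·R2

Resulting echelon form:
REF = 
  [  1,  -1,   2]
  [  0,  -3,   1]
  [  0,   0,  -1]

Rank = 3 (number of non-zero pivot rows).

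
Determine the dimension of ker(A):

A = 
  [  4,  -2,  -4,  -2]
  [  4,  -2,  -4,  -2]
nullity(A) = 3

Row reduce:
R2 → R2 - (1)·R1
REF = 
  [  4,  -2,  -4,  -2]
  [  0,   0,   0,   0]
Pivot columns: 1 → 1 pivot.
rank(A) = 1, so nullity(A) = 4 - 1 = 3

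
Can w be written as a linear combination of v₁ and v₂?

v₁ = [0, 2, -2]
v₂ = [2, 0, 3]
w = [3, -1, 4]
No

Form the augmented matrix and row-reduce:
[v₁|v₂|w] = 
  [  0,   2,   3]
  [  2,   0,  -1]
  [ -2,   3,   4]
Swap R1 ↔ R2
R3 → R3 + (1)·R1
R3 → R3 - (3/2)·R2
REF = 
  [   2,    0,   -1]
  [   0,    2,    3]
  [   0,    0, -3/2]

Row 3 reads [0 0 | -3/2], i.e. 0 = -3/2, so the system is inconsistent and w ∉ span{v₁, v₂}.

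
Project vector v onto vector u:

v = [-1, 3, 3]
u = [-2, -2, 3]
v·u = (-1)(-2) + (3)(-2) + (3)(3) = 5
u·u = (-2)² + (-2)² + (3)² = 17
proj_u(v) = (v·u / u·u) × u = (5/17) × u

proj_u(v) = [-10/17, -10/17, 15/17]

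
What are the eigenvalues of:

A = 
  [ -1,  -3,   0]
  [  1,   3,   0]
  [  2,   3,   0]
λ = 0, 2, 0

Characteristic polynomial: det(λI - A) = λ³ - 2λ²
The constant term is 0, so λ = 0 is a root: p(λ) = λ(λ² - 2λ)
λ² - 2λ = λ(λ - 2)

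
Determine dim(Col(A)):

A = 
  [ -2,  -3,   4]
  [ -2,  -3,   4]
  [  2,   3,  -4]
Row reduce:
R2 → R2 - (1)·R1
R3 → R3 + (1)·R1
REF = 
  [ -2,  -3,   4]
  [  0,   0,   0]
  [  0,   0,   0]
Pivot columns: 1 → 1 pivot.
dim(Col(A)) = number of pivot columns = 1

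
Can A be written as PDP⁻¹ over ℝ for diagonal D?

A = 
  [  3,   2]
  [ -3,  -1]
No

tr(A) = 2, det(A) = 3
Characteristic polynomial: λ² - tr(A)λ + det(A) = λ² - 2λ + 3
λ² - 2λ + 3 = 0  ⇒  λ = (2 ± √((-2)² - 4·(3)))/2 = (2 ± √(-8))/2
  = 1 + i√2,  1 - i√2
Eigenvalues: 1 + i√2, 1 - i√2  (≈ 1 + 1.414i, 1 - 1.414i)
Has complex eigenvalues (not diagonalizable over ℝ).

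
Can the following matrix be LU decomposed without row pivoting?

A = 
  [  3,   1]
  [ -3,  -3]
Yes.
A[1,1] = 3 ≠ 0, so Gaussian elimination proceeds without a row swap: multiplier ℓ₂₁ = (-3)/(3) = -1, and U[2,2] = -3 - (-1)(1) = -2.
L = 
  [  1,   0]
  [ -1,   1]
U = 
  [  3,   1]
  [  0,  -2]
Check row 2 of LU: [(-1)(3), (-1)(1) + (-2)] = [-3, -3] = row 2 of A ✓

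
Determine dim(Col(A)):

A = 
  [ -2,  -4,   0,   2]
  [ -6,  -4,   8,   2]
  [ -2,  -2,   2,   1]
dim(Col(A)) = 2

Row reduce:
R2 → R2 - (3)·R1
R3 → R3 - (1)·R1
R3 → R3 - (1/4)·R2
REF = 
  [ -2,  -4,   0,   2]
  [  0,   8,   8,  -4]
  [  0,   0,   0,   0]
Pivot columns: 1, 2 → 2 pivots.
dim(Col(A)) = number of pivot columns = 2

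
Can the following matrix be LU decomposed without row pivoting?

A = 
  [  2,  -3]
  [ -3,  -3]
Yes.
A[1,1] = 2 ≠ 0, so Gaussian elimination proceeds without a row swap: multiplier ℓ₂₁ = (-3)/(2) = -3/2, and U[2,2] = -3 - (-3/2)(-3) = -15/2.
L = 
  [   1,    0]
  [-3/2,    1]
U = 
  [    2,    -3]
  [    0, -15/2]
Check row 2 of LU: [(-3/2)(2), (-3/2)(-3) + (-15/2)] = [-3, -3] = row 2 of A ✓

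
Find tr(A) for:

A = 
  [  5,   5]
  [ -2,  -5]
0

tr(A) = 5 + -5 = 0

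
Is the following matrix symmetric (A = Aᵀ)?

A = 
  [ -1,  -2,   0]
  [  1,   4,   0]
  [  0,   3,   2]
No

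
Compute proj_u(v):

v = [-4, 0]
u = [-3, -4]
v·u = (-4)(-3) + (0)(-4) = 12
u·u = (-3)² + (-4)² = 25
proj_u(v) = (v·u / u·u) × u = (12/25) × u

proj_u(v) = [-36/25, -48/25]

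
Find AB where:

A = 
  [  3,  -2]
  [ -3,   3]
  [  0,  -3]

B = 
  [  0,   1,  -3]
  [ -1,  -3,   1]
A is 3×2 and B is 2×3, so AB is 3×3. Each entry is (row of A)·(column of B):
AB[1,1] = (3)(0) + (-2)(-1) = 2
AB[1,2] = (3)(1) + (-2)(-3) = 9
AB[1,3] = (3)(-3) + (-2)(1) = -11
AB[2,1] = (-3)(0) + (3)(-1) = -3
AB[2,2] = (-3)(1) + (3)(-3) = -12
AB[2,3] = (-3)(-3) + (3)(1) = 12
AB[3,1] = (0)(0) + (-3)(-1) = 3
AB[3,2] = (0)(1) + (-3)(-3) = 9
AB[3,3] = (0)(-3) + (-3)(1) = -3

AB = 
  [  2,   9, -11]
  [ -3, -12,  12]
  [  3,   9,  -3]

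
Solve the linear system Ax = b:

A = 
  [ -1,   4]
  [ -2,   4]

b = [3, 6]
Row reduce the augmented matrix [A|b]:
R2 → R2 - (2)·R1
REF = 
  [ -1,   4,   3]
  [  0,  -4,   0]

Back-substitution:
x₂ = 0 / (-4) = 0
x₁ = (3 - (4)(0)) / (-1) = -3

x = [-3, 0]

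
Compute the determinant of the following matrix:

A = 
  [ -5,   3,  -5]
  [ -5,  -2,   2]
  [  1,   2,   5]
191

Cofactor expansion along row 1:
det(A) = (-5)·((-2)(5) - (2)(2)) - (3)·((-5)(5) - (2)(1)) + (-5)·((-5)(2) - (-2)(1))
  = (-5)(-14) - (3)(-27) + (-5)(-8)
  = 191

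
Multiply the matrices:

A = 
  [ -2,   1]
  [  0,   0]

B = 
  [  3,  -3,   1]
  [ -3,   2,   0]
AB = 
  [ -9,   8,  -2]
  [  0,   0,   0]

A is 2×2 and B is 2×3, so AB is 2×3. Each entry is (row of A)·(column of B):
AB[1,1] = (-2)(3) + (1)(-3) = -9
AB[1,2] = (-2)(-3) + (1)(2) = 8
AB[1,3] = (-2)(1) + (1)(0) = -2
AB[2,1] = (0)(3) + (0)(-3) = 0
AB[2,2] = (0)(-3) + (0)(2) = 0
AB[2,3] = (0)(1) + (0)(0) = 0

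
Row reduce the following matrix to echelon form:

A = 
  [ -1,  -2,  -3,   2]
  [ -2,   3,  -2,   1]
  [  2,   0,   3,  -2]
Row operations:
R2 → R2 - (2)·R1
R3 → R3 + (2)·R1
R3 → R3 + (4/7)·R2

Resulting echelon form:
REF = 
  [  -1,   -2,   -3,    2]
  [   0,    7,    4,   -3]
  [   0,    0, -5/7,  2/7]

Rank = 3 (number of non-zero pivot rows).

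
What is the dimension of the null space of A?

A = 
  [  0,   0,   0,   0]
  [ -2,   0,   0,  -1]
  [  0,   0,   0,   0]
nullity(A) = 3

Row reduce:
Swap R1 ↔ R2
REF = 
  [ -2,   0,   0,  -1]
  [  0,   0,   0,   0]
  [  0,   0,   0,   0]
Pivot columns: 1 → 1 pivot.
rank(A) = 1, so nullity(A) = 4 - 1 = 3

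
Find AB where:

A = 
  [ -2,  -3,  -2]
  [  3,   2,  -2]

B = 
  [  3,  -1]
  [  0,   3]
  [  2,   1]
A is 2×3 and B is 3×2, so AB is 2×2. Each entry is (row of A)·(column of B):
AB[1,1] = (-2)(3) + (-3)(0) + (-2)(2) = -10
AB[1,2] = (-2)(-1) + (-3)(3) + (-2)(1) = -9
AB[2,1] = (3)(3) + (2)(0) + (-2)(2) = 5
AB[2,2] = (3)(-1) + (2)(3) + (-2)(1) = 1

AB = 
  [-10,  -9]
  [  5,   1]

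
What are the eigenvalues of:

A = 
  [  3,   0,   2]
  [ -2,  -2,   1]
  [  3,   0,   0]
λ = -2, (3 + √33)/2, (3 - √33)/2  (≈ -2, 4.372, -1.372)

Characteristic polynomial: det(λI - A) = λ³ - λ² - 12λ - 12
Testing integer divisors of the constant term: p(-2) = 0, so (λ + 2) is a factor:
p(λ) = (λ + 2)(λ² - 3λ - 6)
λ² - 3λ - 6 = 0  ⇒  λ = (3 ± √((-3)² - 4·(-6)))/2 = (3 ± √(33))/2
  = (3 + √33)/2,  (3 - √33)/2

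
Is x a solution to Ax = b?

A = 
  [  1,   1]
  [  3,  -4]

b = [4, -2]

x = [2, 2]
Yes

Ax = [4, -2] = b ✓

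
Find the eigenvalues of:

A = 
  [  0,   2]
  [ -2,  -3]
λ = (-3 + i√7)/2, (-3 - i√7)/2  (≈ -1.5 + 1.323i, -1.5 - 1.323i)

tr(A) = -3, det(A) = 4
Characteristic polynomial: λ² - tr(A)λ + det(A) = λ² + 3λ + 4
λ² + 3λ + 4 = 0  ⇒  λ = (-3 ± √((3)² - 4·(4)))/2 = (-3 ± √(-7))/2
  = (-3 + i√7)/2,  (-3 - i√7)/2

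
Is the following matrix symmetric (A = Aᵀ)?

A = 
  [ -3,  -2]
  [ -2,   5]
Yes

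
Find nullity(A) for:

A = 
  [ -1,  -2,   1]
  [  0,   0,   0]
nullity(A) = 2

Row reduce:
(no row operations needed)
REF = 
  [ -1,  -2,   1]
  [  0,   0,   0]
Pivot columns: 1 → 1 pivot.
rank(A) = 1, so nullity(A) = 3 - 1 = 2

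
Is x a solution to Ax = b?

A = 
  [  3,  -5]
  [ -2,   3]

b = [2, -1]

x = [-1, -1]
Yes

Ax = [2, -1] = b ✓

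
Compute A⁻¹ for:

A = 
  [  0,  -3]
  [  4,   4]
det(A) = (0)(4) - (-3)(4) = 12
For a 2×2 matrix, A⁻¹ = (1/det(A)) · [[d, -b], [-c, a]]
    = (1/12) · [[4, 3], [-4, 0]]

A⁻¹ = 
  [ 1/3,  1/4]
  [-1/3,    0]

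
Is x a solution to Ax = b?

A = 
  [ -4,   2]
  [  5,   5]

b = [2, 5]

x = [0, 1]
Yes

Ax = [2, 5] = b ✓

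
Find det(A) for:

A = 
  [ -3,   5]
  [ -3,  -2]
21

For a 2×2 matrix, det = ad - bc = (-3)(-2) - (5)(-3) = 21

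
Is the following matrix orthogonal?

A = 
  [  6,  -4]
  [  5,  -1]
No

AᵀA = 
  [ 61, -29]
  [-29,  17]
≠ I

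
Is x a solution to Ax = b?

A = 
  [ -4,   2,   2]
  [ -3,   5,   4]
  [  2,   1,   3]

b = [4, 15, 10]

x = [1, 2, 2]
Yes

Ax = [4, 15, 10] = b ✓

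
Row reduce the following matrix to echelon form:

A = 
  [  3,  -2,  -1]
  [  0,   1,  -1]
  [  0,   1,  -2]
Row operations:
R3 → R3 - (1)·R2

Resulting echelon form:
REF = 
  [  3,  -2,  -1]
  [  0,   1,  -1]
  [  0,   0,  -1]

Rank = 3 (number of non-zero pivot rows).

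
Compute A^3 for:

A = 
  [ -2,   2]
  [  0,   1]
A² = A·A:
A²[1,1] = (-2)(-2) + (2)(0) = 4
A²[1,2] = (-2)(2) + (2)(1) = -2
A²[2,1] = (0)(-2) + (1)(0) = 0
A²[2,2] = (0)(2) + (1)(1) = 1
A² = 
  [  4,  -2]
  [  0,   1]

A^3 = A^2·A:
A^3[1,1] = (4)(-2) + (-2)(0) = -8
A^3[1,2] = (4)(2) + (-2)(1) = 6
A^3[2,1] = (0)(-2) + (1)(0) = 0
A^3[2,2] = (0)(2) + (1)(1) = 1
A^3 = 
  [ -8,   6]
  [  0,   1]

Therefore
A^3 = 
  [ -8,   6]
  [  0,   1]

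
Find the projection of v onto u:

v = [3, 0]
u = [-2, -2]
v·u = (3)(-2) + (0)(-2) = -6
u·u = (-2)² + (-2)² = 8
proj_u(v) = (v·u / u·u) × u = (-6/8) × u = (-3/4) × u

proj_u(v) = [3/2, 3/2]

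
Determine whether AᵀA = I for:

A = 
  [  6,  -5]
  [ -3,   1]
No

AᵀA = 
  [ 45, -33]
  [-33,  26]
≠ I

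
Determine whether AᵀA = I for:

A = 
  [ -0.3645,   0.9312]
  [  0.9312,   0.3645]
Yes

AᵀA = 
  [  1,   0]
  [  0,   1]
≈ I (equal to I up to the 4-dp rounding of the entries)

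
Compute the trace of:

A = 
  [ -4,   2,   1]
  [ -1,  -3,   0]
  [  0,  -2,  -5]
-12

tr(A) = -4 + -3 + -5 = -12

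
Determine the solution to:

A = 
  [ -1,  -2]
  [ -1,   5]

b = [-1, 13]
Row reduce the augmented matrix [A|b]:
R2 → R2 - (1)·R1
REF = 
  [ -1,  -2,  -1]
  [  0,   7,  14]

Back-substitution:
x₂ = 14 / 7 = 2
x₁ = (-1 - (-2)(2)) / (-1) = -3

x = [-3, 2]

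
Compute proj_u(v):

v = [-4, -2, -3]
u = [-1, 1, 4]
proj_u(v) = [5/9, -5/9, -20/9]

v·u = (-4)(-1) + (-2)(1) + (-3)(4) = -10
u·u = (-1)² + (1)² + (4)² = 18
proj_u(v) = (v·u / u·u) × u = (-10/18) × u = (-5/9) × u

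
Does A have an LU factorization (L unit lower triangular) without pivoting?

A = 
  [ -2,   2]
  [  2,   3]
Yes.
A[1,1] = -2 ≠ 0, so Gaussian elimination proceeds without a row swap: multiplier ℓ₂₁ = (2)/(-2) = -1, and U[2,2] = 3 - (-1)(2) = 5.
L = 
  [  1,   0]
  [ -1,   1]
U = 
  [ -2,   2]
  [  0,   5]
Check row 2 of LU: [(-1)(-2), (-1)(2) + 5] = [2, 3] = row 2 of A ✓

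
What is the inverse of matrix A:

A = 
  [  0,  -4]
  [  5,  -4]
det(A) = (0)(-4) - (-4)(5) = 20
For a 2×2 matrix, A⁻¹ = (1/det(A)) · [[d, -b], [-c, a]]
    = (1/20) · [[-4, 4], [-5, 0]]

A⁻¹ = 
  [-1/5,  1/5]
  [-1/4,    0]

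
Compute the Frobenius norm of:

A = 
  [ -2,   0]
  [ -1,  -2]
||A||_F = 3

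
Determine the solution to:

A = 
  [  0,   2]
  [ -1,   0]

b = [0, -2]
Row reduce the augmented matrix [A|b]:
Swap R1 ↔ R2
REF = 
  [ -1,   0,  -2]
  [  0,   2,   0]

Back-substitution:
x₂ = 0 / 2 = 0
x₁ = (-2 - (0)(0)) / (-1) = 2

x = [2, 0]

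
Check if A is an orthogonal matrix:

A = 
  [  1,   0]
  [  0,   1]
Yes

AᵀA = 
  [  1,   0]
  [  0,   1]
= I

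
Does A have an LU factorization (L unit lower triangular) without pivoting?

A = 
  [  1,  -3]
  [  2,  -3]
Yes.
A[1,1] = 1 ≠ 0, so Gaussian elimination proceeds without a row swap: multiplier ℓ₂₁ = (2)/(1) = 2, and U[2,2] = -3 - (2)(-3) = 3.
L = 
  [  1,   0]
  [  2,   1]
U = 
  [  1,  -3]
  [  0,   3]
Check row 2 of LU: [(2)(1), (2)(-3) + 3] = [2, -3] = row 2 of A ✓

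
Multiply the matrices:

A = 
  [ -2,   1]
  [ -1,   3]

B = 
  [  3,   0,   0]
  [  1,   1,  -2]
AB = 
  [ -5,   1,  -2]
  [  0,   3,  -6]

A is 2×2 and B is 2×3, so AB is 2×3. Each entry is (row of A)·(column of B):
AB[1,1] = (-2)(3) + (1)(1) = -5
AB[1,2] = (-2)(0) + (1)(1) = 1
AB[1,3] = (-2)(0) + (1)(-2) = -2
AB[2,1] = (-1)(3) + (3)(1) = 0
AB[2,2] = (-1)(0) + (3)(1) = 3
AB[2,3] = (-1)(0) + (3)(-2) = -6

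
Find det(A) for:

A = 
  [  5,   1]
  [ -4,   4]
24

For a 2×2 matrix, det = ad - bc = (5)(4) - (1)(-4) = 24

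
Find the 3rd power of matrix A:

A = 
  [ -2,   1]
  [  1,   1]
A^3 = 
  [-11,   4]
  [  4,   1]

A² = A·A:
A²[1,1] = (-2)(-2) + (1)(1) = 5
A²[1,2] = (-2)(1) + (1)(1) = -1
A²[2,1] = (1)(-2) + (1)(1) = -1
A²[2,2] = (1)(1) + (1)(1) = 2
A² = 
  [  5,  -1]
  [ -1,   2]

A^3 = A^2·A:
A^3[1,1] = (5)(-2) + (-1)(1) = -11
A^3[1,2] = (5)(1) + (-1)(1) = 4
A^3[2,1] = (-1)(-2) + (2)(1) = 4
A^3[2,2] = (-1)(1) + (2)(1) = 1
A^3 = 
  [-11,   4]
  [  4,   1]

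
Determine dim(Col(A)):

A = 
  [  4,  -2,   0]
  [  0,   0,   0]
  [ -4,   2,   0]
dim(Col(A)) = 1

Row reduce:
R3 → R3 + (1)·R1
REF = 
  [  4,  -2,   0]
  [  0,   0,   0]
  [  0,   0,   0]
Pivot columns: 1 → 1 pivot.
dim(Col(A)) = number of pivot columns = 1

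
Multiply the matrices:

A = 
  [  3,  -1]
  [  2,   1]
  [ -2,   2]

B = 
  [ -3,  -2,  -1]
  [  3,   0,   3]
A is 3×2 and B is 2×3, so AB is 3×3. Each entry is (row of A)·(column of B):
AB[1,1] = (3)(-3) + (-1)(3) = -12
AB[1,2] = (3)(-2) + (-1)(0) = -6
AB[1,3] = (3)(-1) + (-1)(3) = -6
AB[2,1] = (2)(-3) + (1)(3) = -3
AB[2,2] = (2)(-2) + (1)(0) = -4
AB[2,3] = (2)(-1) + (1)(3) = 1
AB[3,1] = (-2)(-3) + (2)(3) = 12
AB[3,2] = (-2)(-2) + (2)(0) = 4
AB[3,3] = (-2)(-1) + (2)(3) = 8

AB = 
  [-12,  -6,  -6]
  [ -3,  -4,   1]
  [ 12,   4,   8]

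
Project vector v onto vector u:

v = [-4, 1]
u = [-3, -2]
v·u = (-4)(-3) + (1)(-2) = 10
u·u = (-3)² + (-2)² = 13
proj_u(v) = (v·u / u·u) × u = (10/13) × u

proj_u(v) = [-30/13, -20/13]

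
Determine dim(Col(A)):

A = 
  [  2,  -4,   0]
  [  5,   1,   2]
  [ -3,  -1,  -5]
dim(Col(A)) = 3

Row reduce:
R2 → R2 - (5/2)·R1
R3 → R3 + (3/2)·R1
R3 → R3 + (7/11)·R2
REF = 
  [     2,     -4,      0]
  [     0,     11,      2]
  [     0,      0, -41/11]
Pivot columns: 1, 2, 3 → 3 pivots.
dim(Col(A)) = number of pivot columns = 3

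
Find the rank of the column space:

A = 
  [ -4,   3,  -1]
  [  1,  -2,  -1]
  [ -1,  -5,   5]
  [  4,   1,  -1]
Row reduce:
R2 → R2 + (1/4)·R1
R3 → R3 - (1/4)·R1
R4 → R4 + (1)·R1
R3 → R3 - (23/5)·R2
R4 → R4 + (16/5)·R2
R4 → R4 + (6/11)·R3
REF = 
  [  -4,    3,   -1]
  [   0, -5/4, -5/4]
  [   0,    0,   11]
  [   0,    0,    0]
Pivot columns: 1, 2, 3 → 3 pivots.
dim(Col(A)) = number of pivot columns = 3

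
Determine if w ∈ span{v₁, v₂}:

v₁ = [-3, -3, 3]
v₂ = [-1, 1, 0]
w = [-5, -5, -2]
No

Form the augmented matrix and row-reduce:
[v₁|v₂|w] = 
  [ -3,  -1,  -5]
  [ -3,   1,  -5]
  [  3,   0,  -2]
R2 → R2 - (1)·R1
R3 → R3 + (1)·R1
R3 → R3 + (1/2)·R2
REF = 
  [ -3,  -1,  -5]
  [  0,   2,   0]
  [  0,   0,  -7]

Row 3 reads [0 0 | -7], i.e. 0 = -7, so the system is inconsistent and w ∉ span{v₁, v₂}.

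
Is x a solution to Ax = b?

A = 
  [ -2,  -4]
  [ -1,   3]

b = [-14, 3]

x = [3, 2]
Yes

Ax = [-14, 3] = b ✓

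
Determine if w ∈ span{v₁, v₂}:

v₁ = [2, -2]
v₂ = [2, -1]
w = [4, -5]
Yes

Form the augmented matrix and row-reduce:
[v₁|v₂|w] = 
  [  2,   2,   4]
  [ -2,  -1,  -5]
R2 → R2 + (1)·R1
REF = 
  [  2,   2,   4]
  [  0,   1,  -1]

No row of the form [0 0 | nonzero], so the system is consistent. Back-substitution gives c₁ = 3, c₂ = -1: w = (3)·v₁ + (-1)·v₂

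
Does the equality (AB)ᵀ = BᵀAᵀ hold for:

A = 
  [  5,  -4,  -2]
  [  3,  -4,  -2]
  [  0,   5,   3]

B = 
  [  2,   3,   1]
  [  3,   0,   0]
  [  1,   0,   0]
Yes

(AB)ᵀ = 
  [ -4,  -8,  18]
  [ 15,   9,   0]
  [  5,   3,   0]

BᵀAᵀ = 
  [ -4,  -8,  18]
  [ 15,   9,   0]
  [  5,   3,   0]

Both sides are equal — this is the standard identity (AB)ᵀ = BᵀAᵀ, which holds for all A, B.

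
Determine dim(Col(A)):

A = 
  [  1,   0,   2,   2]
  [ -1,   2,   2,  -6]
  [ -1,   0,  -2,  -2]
Row reduce:
R2 → R2 + (1)·R1
R3 → R3 + (1)·R1
REF = 
  [  1,   0,   2,   2]
  [  0,   2,   4,  -4]
  [  0,   0,   0,   0]
Pivot columns: 1, 2 → 2 pivots.
dim(Col(A)) = number of pivot columns = 2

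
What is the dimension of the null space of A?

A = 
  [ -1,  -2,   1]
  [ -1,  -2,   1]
nullity(A) = 2

Row reduce:
R2 → R2 - (1)·R1
REF = 
  [ -1,  -2,   1]
  [  0,   0,   0]
Pivot columns: 1 → 1 pivot.
rank(A) = 1, so nullity(A) = 3 - 1 = 2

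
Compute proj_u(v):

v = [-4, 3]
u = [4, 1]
proj_u(v) = [-52/17, -13/17]

v·u = (-4)(4) + (3)(1) = -13
u·u = (4)² + (1)² = 17
proj_u(v) = (v·u / u·u) × u = (-13/17) × u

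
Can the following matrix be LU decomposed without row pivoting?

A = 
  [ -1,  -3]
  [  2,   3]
Yes.
A[1,1] = -1 ≠ 0, so Gaussian elimination proceeds without a row swap: multiplier ℓ₂₁ = (2)/(-1) = -2, and U[2,2] = 3 - (-2)(-3) = -3.
L = 
  [  1,   0]
  [ -2,   1]
U = 
  [ -1,  -3]
  [  0,  -3]
Check row 2 of LU: [(-2)(-1), (-2)(-3) + (-3)] = [2, 3] = row 2 of A ✓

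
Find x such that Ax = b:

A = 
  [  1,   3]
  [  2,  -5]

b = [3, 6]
x = [3, 0]

Row reduce the augmented matrix [A|b]:
R2 → R2 - (2)·R1
REF = 
  [  1,   3,   3]
  [  0, -11,   0]

Back-substitution:
x₂ = 0 / (-11) = 0
x₁ = (3 - (3)(0)) / 1 = 3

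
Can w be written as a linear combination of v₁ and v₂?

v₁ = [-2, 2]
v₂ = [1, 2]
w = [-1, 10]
Yes

Form the augmented matrix and row-reduce:
[v₁|v₂|w] = 
  [ -2,   1,  -1]
  [  2,   2,  10]
R2 → R2 + (1)·R1
REF = 
  [ -2,   1,  -1]
  [  0,   3,   9]

No row of the form [0 0 | nonzero], so the system is consistent. Back-substitution gives c₁ = 2, c₂ = 3: w = (2)·v₁ + (3)·v₂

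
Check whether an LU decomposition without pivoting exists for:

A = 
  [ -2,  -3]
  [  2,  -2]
Yes.
A[1,1] = -2 ≠ 0, so Gaussian elimination proceeds without a row swap: multiplier ℓ₂₁ = (2)/(-2) = -1, and U[2,2] = -2 - (-1)(-3) = -5.
L = 
  [  1,   0]
  [ -1,   1]
U = 
  [ -2,  -3]
  [  0,  -5]
Check row 2 of LU: [(-1)(-2), (-1)(-3) + (-5)] = [2, -2] = row 2 of A ✓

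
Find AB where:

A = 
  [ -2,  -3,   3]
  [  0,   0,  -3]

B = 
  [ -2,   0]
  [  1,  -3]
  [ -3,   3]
AB = 
  [ -8,  18]
  [  9,  -9]

A is 2×3 and B is 3×2, so AB is 2×2. Each entry is (row of A)·(column of B):
AB[1,1] = (-2)(-2) + (-3)(1) + (3)(-3) = -8
AB[1,2] = (-2)(0) + (-3)(-3) + (3)(3) = 18
AB[2,1] = (0)(-2) + (0)(1) + (-3)(-3) = 9
AB[2,2] = (0)(0) + (0)(-3) + (-3)(3) = -9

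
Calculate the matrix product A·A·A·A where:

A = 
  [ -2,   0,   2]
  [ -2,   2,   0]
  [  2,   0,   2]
A^4 = 
  [ 64,   0,   0]
  [  0,  16, -48]
  [  0,   0,  64]

A² = A·A:
A²[1,1] = (-2)(-2) + (0)(-2) + (2)(2) = 8
A²[1,2] = (-2)(0) + (0)(2) + (2)(0) = 0
A²[1,3] = (-2)(2) + (0)(0) + (2)(2) = 0
A²[2,1] = (-2)(-2) + (2)(-2) + (0)(2) = 0
A²[2,2] = (-2)(0) + (2)(2) + (0)(0) = 4
A²[2,3] = (-2)(2) + (2)(0) + (0)(2) = -4
A²[3,1] = (2)(-2) + (0)(-2) + (2)(2) = 0
A²[3,2] = (2)(0) + (0)(2) + (2)(0) = 0
A²[3,3] = (2)(2) + (0)(0) + (2)(2) = 8
A² = 
  [  8,   0,   0]
  [  0,   4,  -4]
  [  0,   0,   8]

A^3 = A^2·A:
A^3[1,1] = (8)(-2) + (0)(-2) + (0)(2) = -16
A^3[1,2] = (8)(0) + (0)(2) + (0)(0) = 0
A^3[1,3] = (8)(2) + (0)(0) + (0)(2) = 16
A^3[2,1] = (0)(-2) + (4)(-2) + (-4)(2) = -16
A^3[2,2] = (0)(0) + (4)(2) + (-4)(0) = 8
A^3[2,3] = (0)(2) + (4)(0) + (-4)(2) = -8
A^3[3,1] = (0)(-2) + (0)(-2) + (8)(2) = 16
A^3[3,2] = (0)(0) + (0)(2) + (8)(0) = 0
A^3[3,3] = (0)(2) + (0)(0) + (8)(2) = 16
A^3 = 
  [-16,   0,  16]
  [-16,   8,  -8]
  [ 16,   0,  16]

A^4 = A^3·A:
A^4[1,1] = (-16)(-2) + (0)(-2) + (16)(2) = 64
A^4[1,2] = (-16)(0) + (0)(2) + (16)(0) = 0
A^4[1,3] = (-16)(2) + (0)(0) + (16)(2) = 0
A^4[2,1] = (-16)(-2) + (8)(-2) + (-8)(2) = 0
A^4[2,2] = (-16)(0) + (8)(2) + (-8)(0) = 16
A^4[2,3] = (-16)(2) + (8)(0) + (-8)(2) = -48
A^4[3,1] = (16)(-2) + (0)(-2) + (16)(2) = 0
A^4[3,2] = (16)(0) + (0)(2) + (16)(0) = 0
A^4[3,3] = (16)(2) + (0)(0) + (16)(2) = 64
A^4 = 
  [ 64,   0,   0]
  [  0,  16, -48]
  [  0,   0,  64]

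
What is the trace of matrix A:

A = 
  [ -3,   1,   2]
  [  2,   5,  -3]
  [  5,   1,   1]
3

tr(A) = -3 + 5 + 1 = 3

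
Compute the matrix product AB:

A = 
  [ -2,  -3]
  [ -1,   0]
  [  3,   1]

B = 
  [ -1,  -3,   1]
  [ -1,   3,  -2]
A is 3×2 and B is 2×3, so AB is 3×3. Each entry is (row of A)·(column of B):
AB[1,1] = (-2)(-1) + (-3)(-1) = 5
AB[1,2] = (-2)(-3) + (-3)(3) = -3
AB[1,3] = (-2)(1) + (-3)(-2) = 4
AB[2,1] = (-1)(-1) + (0)(-1) = 1
AB[2,2] = (-1)(-3) + (0)(3) = 3
AB[2,3] = (-1)(1) + (0)(-2) = -1
AB[3,1] = (3)(-1) + (1)(-1) = -4
AB[3,2] = (3)(-3) + (1)(3) = -6
AB[3,3] = (3)(1) + (1)(-2) = 1

AB = 
  [  5,  -3,   4]
  [  1,   3,  -1]
  [ -4,  -6,   1]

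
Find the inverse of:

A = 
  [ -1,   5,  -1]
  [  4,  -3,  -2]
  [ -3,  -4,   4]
det(A) = (-1)·((-3)(4) - (-2)(-4)) - (5)·((4)(4) - (-2)(-3)) + (-1)·((4)(-4) - (-3)(-3))
  = (-1)(-20) - (5)(10) + (-1)(-25)
  = -5
det(A) = -5 ≠ 0, so A is invertible.

Cofactors Cᵢⱼ = (-1)ⁱ⁺ʲ·Mᵢⱼ:
C = 
  [-20, -10, -25]
  [-16,  -7, -19]
  [-13,  -6, -17]

adj(A) = Cᵀ:
adj(A) = 
  [-20, -16, -13]
  [-10,  -7,  -6]
  [-25, -19, -17]

A⁻¹ = (-1/5) · adj(A):
A⁻¹ = 
  [   4, 16/5, 13/5]
  [   2,  7/5,  6/5]
  [   5, 19/5, 17/5]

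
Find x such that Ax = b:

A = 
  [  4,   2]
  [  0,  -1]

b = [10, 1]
x = [3, -1]

Row reduce the augmented matrix [A|b]:
(already in echelon form)
REF = 
  [  4,   2,  10]
  [  0,  -1,   1]

Back-substitution:
x₂ = 1 / (-1) = -1
x₁ = (10 - (2)(-1)) / 4 = 3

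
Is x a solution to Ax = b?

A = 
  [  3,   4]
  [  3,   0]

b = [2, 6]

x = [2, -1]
Yes

Ax = [2, 6] = b ✓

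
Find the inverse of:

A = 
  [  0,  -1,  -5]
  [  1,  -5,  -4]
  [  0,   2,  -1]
det(A) = (0)·((-5)(-1) - (-4)(2)) - (-1)·((1)(-1) - (-4)(0)) + (-5)·((1)(2) - (-5)(0))
  = (0)(13) - (-1)(-1) + (-5)(2)
  = -11
det(A) = -11 ≠ 0, so A is invertible.

Cofactors Cᵢⱼ = (-1)ⁱ⁺ʲ·Mᵢⱼ:
C = 
  [ 13,   1,   2]
  [-11,   0,   0]
  [-21,  -5,   1]

adj(A) = Cᵀ:
adj(A) = 
  [ 13, -11, -21]
  [  1,   0,  -5]
  [  2,   0,   1]

A⁻¹ = (-1/11) · adj(A):
A⁻¹ = 
  [-13/11,      1,  21/11]
  [ -1/11,      0,   5/11]
  [ -2/11,      0,  -1/11]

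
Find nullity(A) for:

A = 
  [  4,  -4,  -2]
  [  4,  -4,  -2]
nullity(A) = 2

Row reduce:
R2 → R2 - (1)·R1
REF = 
  [  4,  -4,  -2]
  [  0,   0,   0]
Pivot columns: 1 → 1 pivot.
rank(A) = 1, so nullity(A) = 3 - 1 = 2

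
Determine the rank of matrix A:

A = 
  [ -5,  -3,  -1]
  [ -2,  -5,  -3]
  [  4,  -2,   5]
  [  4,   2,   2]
Row reduce:
R2 → R2 - (2/5)·R1
R3 → R3 + (4/5)·R1
R4 → R4 + (4/5)·R1
R3 → R3 - (22/19)·R2
R4 → R4 - (2/19)·R2
R4 → R4 - (28/137)·R3
REF = 
  [    -5,     -3,     -1]
  [     0,  -19/5,  -13/5]
  [     0,      0, 137/19]
  [     0,      0,      0]
Pivot columns: 1, 2, 3 → 3 pivots.

rank(A) = 3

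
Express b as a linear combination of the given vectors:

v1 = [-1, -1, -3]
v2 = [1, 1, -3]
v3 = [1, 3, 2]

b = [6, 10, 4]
c1 = -2, c2 = 2, c3 = 2

b = -2·v1 + 2·v2 + 2·v3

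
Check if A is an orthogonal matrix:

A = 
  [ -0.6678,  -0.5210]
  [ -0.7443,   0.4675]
No

AᵀA = 
  [  0.9999,   0]
  [  0,   0.4900]
≠ I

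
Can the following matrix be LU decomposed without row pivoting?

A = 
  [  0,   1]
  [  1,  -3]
No.
A[1,1] = 0 but A[2,1] = 1 ≠ 0. Any LU with L unit lower triangular has (LU)[1,1] = U[1,1] and (LU)[2,1] = L[2,1]·U[1,1]; matching A forces U[1,1] = 0, which then forces (LU)[2,1] = 0 ≠ 1. A row swap (pivoting) is required.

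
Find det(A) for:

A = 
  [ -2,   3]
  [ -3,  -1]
11

For a 2×2 matrix, det = ad - bc = (-2)(-1) - (3)(-3) = 11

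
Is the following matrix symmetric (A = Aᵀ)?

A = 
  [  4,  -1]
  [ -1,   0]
Yes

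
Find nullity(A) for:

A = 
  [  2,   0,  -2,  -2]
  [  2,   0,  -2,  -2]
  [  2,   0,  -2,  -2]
nullity(A) = 3

Row reduce:
R2 → R2 - (1)·R1
R3 → R3 - (1)·R1
REF = 
  [  2,   0,  -2,  -2]
  [  0,   0,   0,   0]
  [  0,   0,   0,   0]
Pivot columns: 1 → 1 pivot.
rank(A) = 1, so nullity(A) = 4 - 1 = 3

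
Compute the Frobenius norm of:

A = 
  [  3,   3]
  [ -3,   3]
||A||_F = 6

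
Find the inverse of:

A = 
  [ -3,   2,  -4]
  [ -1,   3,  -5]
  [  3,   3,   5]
det(A) = (-3)·((3)(5) - (-5)(3)) - (2)·((-1)(5) - (-5)(3)) + (-4)·((-1)(3) - (3)(3))
  = (-3)(30) - (2)(10) + (-4)(-12)
  = -62
det(A) = -62 ≠ 0, so A is invertible.

Cofactors Cᵢⱼ = (-1)ⁱ⁺ʲ·Mᵢⱼ:
C = 
  [ 30, -10, -12]
  [-22,  -3,  15]
  [  2, -11,  -7]

adj(A) = Cᵀ:
adj(A) = 
  [ 30, -22,   2]
  [-10,  -3, -11]
  [-12,  15,  -7]

A⁻¹ = (-1/62) · adj(A):
A⁻¹ = 
  [-15/31,  11/31,  -1/31]
  [  5/31,   3/62,  11/62]
  [  6/31, -15/62,   7/62]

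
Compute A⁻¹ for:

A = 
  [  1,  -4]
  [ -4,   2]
det(A) = (1)(2) - (-4)(-4) = -14
For a 2×2 matrix, A⁻¹ = (1/det(A)) · [[d, -b], [-c, a]]
    = (-1/14) · [[2, 4], [4, 1]]

A⁻¹ = 
  [ -1/7,  -2/7]
  [ -2/7, -1/14]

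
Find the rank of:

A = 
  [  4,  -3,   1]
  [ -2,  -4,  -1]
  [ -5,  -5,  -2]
rank(A) = 3

Row reduce:
R2 → R2 + (1/2)·R1
R3 → R3 + (5/4)·R1
R3 → R3 - (35/22)·R2
REF = 
  [    4,    -3,     1]
  [    0, -11/2,  -1/2]
  [    0,     0,  1/22]
Pivot columns: 1, 2, 3 → 3 pivots.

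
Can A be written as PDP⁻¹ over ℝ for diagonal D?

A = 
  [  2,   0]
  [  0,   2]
Yes

tr(A) = 4, det(A) = 4
Characteristic polynomial: λ² - tr(A)λ + det(A) = λ² - 4λ + 4
λ² - 4λ + 4 = (λ - 2)²
Eigenvalues: 2, 2
λ=2: alg. mult. = 2, geom. mult. = 2 - rank(A - (2)I) = 2 - 0 = 2
Sum of geometric multiplicities equals n, so A has n independent eigenvectors.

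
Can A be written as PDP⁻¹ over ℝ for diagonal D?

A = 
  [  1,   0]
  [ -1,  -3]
Yes

tr(A) = -2, det(A) = -3
Characteristic polynomial: λ² - tr(A)λ + det(A) = λ² + 2λ - 3
λ² + 2λ - 3 = (λ + 3)(λ - 1)
Eigenvalues: 1, -3
λ=-3: alg. mult. = 1, geom. mult. = 2 - rank(A - (-3)I) = 2 - 1 = 1
λ=1: alg. mult. = 1, geom. mult. = 2 - rank(A - (1)I) = 2 - 1 = 1
Sum of geometric multiplicities equals n, so A has n independent eigenvectors.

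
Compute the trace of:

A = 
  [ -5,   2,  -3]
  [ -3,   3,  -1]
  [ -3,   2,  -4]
-6

tr(A) = -5 + 3 + -4 = -6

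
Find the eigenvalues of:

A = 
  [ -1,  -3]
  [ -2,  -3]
tr(A) = -4, det(A) = -3
Characteristic polynomial: λ² - tr(A)λ + det(A) = λ² + 4λ - 3
λ² + 4λ - 3 = 0  ⇒  λ = (-4 ± √((4)² - 4·(-3)))/2 = (-4 ± √(28))/2
  = -2 + √7,  -2 - √7

λ = -2 + √7, -2 - √7  (≈ 0.6458, -4.646)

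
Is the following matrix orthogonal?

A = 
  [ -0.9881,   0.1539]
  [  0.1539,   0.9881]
Yes

AᵀA = 
  [  1,   0]
  [  0,   1]
≈ I (equal to I up to the 4-dp rounding of the entries)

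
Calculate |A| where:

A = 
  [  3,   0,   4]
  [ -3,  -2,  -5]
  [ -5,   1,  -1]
-31

Cofactor expansion along row 1:
det(A) = (3)·((-2)(-1) - (-5)(1)) - (0)·((-3)(-1) - (-5)(-5)) + (4)·((-3)(1) - (-2)(-5))
  = (3)(7) - (0)(-22) + (4)(-13)
  = -31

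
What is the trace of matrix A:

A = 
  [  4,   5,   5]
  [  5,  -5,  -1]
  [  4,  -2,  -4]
-5

tr(A) = 4 + -5 + -4 = -5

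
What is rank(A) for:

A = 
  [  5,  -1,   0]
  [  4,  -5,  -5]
Row reduce:
R2 → R2 - (4/5)·R1
REF = 
  [    5,    -1,     0]
  [    0, -21/5,    -5]
Pivot columns: 1, 2 → 2 pivots.

rank(A) = 2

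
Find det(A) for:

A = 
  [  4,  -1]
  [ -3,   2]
For a 2×2 matrix, det = ad - bc = (4)(2) - (-1)(-3) = 5

det(A) = 5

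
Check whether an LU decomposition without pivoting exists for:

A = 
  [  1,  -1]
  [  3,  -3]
Yes.
A[1,1] = 1 ≠ 0, so Gaussian elimination proceeds without a row swap: multiplier ℓ₂₁ = (3)/(1) = 3, and U[2,2] = -3 - (3)(-1) = 0.
L = 
  [  1,   0]
  [  3,   1]
U = 
  [  1,  -1]
  [  0,   0]
Check row 2 of LU: [(3)(1), (3)(-1) + 0] = [3, -3] = row 2 of A ✓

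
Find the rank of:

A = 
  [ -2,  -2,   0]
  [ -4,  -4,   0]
rank(A) = 1

Row reduce:
R2 → R2 - (2)·R1
REF = 
  [ -2,  -2,   0]
  [  0,   0,   0]
Pivot columns: 1 → 1 pivot.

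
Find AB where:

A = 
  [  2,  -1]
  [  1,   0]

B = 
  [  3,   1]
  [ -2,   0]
A is 2×2 and B is 2×2, so AB is 2×2. Each entry is (row of A)·(column of B):
AB[1,1] = (2)(3) + (-1)(-2) = 8
AB[1,2] = (2)(1) + (-1)(0) = 2
AB[2,1] = (1)(3) + (0)(-2) = 3
AB[2,2] = (1)(1) + (0)(0) = 1

AB = 
  [  8,   2]
  [  3,   1]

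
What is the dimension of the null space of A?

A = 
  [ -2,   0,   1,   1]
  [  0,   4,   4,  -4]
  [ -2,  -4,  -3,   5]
nullity(A) = 2

Row reduce:
R3 → R3 - (1)·R1
R3 → R3 + (1)·R2
REF = 
  [ -2,   0,   1,   1]
  [  0,   4,   4,  -4]
  [  0,   0,   0,   0]
Pivot columns: 1, 2 → 2 pivots.
rank(A) = 2, so nullity(A) = 4 - 2 = 2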